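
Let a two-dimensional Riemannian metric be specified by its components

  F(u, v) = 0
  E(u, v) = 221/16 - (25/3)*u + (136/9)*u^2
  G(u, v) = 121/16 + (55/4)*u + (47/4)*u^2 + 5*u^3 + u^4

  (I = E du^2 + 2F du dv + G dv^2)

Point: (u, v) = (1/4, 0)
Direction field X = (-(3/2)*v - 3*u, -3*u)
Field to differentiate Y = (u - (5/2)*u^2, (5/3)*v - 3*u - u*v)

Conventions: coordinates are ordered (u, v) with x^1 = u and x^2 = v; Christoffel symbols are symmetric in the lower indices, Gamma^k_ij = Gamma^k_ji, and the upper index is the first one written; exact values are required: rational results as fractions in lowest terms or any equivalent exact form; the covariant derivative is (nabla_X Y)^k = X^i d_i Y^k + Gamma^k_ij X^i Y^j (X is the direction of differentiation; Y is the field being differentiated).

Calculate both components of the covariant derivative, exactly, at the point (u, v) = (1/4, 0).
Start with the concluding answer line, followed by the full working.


Answer: (nabla_X Y)^u = -7827/29200, (nabla_X Y)^v = 1423/880

E = 1825/144, F = 0, G = 3025/256 at the point
E_u = -7/9, E_v = 0, F_u = 0, F_v = 0, G_u = 165/8, G_v = 0
EG - F^2 = 5520625/36864;  g^inv = (36864/5520625) * [[3025/256, 0], [0, 1825/144]]
first-kind symbols [ij,l] = (1/2)(d_i g_jl + d_j g_il - d_l g_ij): [uu,u] = E_u/2 = -7/18, [uu,v] = F_u - E_v/2 = 0, [uv,u] = E_v/2 = 0, [uv,v] = G_u/2 = 165/16, [vv,u] = F_v - G_u/2 = -165/16, [vv,v] = G_v/2 = 0
Gamma^u_ij = (G*[ij,u] - F*[ij,v])/(EG - F^2), Gamma^v_ij = (E*[ij,v] - F*[ij,u])/(EG - F^2)
Gamma_uuu = -56/1825, Gamma_uuv = 0, Gamma_uvv = -297/365, Gamma_vuu = 0, Gamma_vuv = 48/55, Gamma_vvv = 0
X = (-3/4, -3/4), Y = (3/32, -3/4) at the point


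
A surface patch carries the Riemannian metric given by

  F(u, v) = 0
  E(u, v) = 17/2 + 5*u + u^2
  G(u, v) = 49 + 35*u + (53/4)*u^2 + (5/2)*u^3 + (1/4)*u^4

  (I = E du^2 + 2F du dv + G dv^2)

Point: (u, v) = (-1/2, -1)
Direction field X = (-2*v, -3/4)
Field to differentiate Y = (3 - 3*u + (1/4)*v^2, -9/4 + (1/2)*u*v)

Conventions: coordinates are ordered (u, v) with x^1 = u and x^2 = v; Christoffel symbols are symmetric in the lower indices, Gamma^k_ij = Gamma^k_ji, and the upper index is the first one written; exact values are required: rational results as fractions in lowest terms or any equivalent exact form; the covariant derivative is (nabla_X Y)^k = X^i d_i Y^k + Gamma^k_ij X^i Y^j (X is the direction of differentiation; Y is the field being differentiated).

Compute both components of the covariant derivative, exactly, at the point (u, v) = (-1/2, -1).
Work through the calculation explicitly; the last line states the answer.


E = 25/4, F = 0, G = 2209/64 at the point
E_u = 4, E_v = 0, F_u = 0, F_v = 0, G_u = 47/2, G_v = 0
EG - F^2 = 55225/256;  g^inv = (256/55225) * [[2209/64, 0], [0, 25/4]]
first-kind symbols [ij,l] = (1/2)(d_i g_jl + d_j g_il - d_l g_ij): [uu,u] = E_u/2 = 2, [uu,v] = F_u - E_v/2 = 0, [uv,u] = E_v/2 = 0, [uv,v] = G_u/2 = 47/4, [vv,u] = F_v - G_u/2 = -47/4, [vv,v] = G_v/2 = 0
Gamma^u_ij = (G*[ij,u] - F*[ij,v])/(EG - F^2), Gamma^v_ij = (E*[ij,v] - F*[ij,u])/(EG - F^2)
Gamma_uuu = 8/25, Gamma_uuv = 0, Gamma_uvv = -47/25, Gamma_vuu = 0, Gamma_vuv = 16/47, Gamma_vvv = 0
X = (2, -3/4), Y = (19/4, -2) at the point

Answer: (nabla_X Y)^u = -1081/200, (nabla_X Y)^v = -2547/752


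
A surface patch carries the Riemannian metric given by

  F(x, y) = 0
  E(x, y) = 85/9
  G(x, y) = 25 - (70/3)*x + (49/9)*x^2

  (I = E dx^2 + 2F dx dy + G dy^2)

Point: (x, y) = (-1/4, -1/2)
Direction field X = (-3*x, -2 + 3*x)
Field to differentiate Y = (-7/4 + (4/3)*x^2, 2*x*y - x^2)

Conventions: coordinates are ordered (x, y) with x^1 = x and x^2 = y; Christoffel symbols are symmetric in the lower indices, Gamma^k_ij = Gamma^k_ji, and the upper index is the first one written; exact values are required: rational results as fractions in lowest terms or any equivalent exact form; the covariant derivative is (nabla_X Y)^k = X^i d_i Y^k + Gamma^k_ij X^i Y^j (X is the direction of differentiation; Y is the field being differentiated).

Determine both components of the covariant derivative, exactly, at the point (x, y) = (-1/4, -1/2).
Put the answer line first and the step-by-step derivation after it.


Answer: (nabla_X Y)^x = -26357/21760, (nabla_X Y)^y = -3133/3216

E = 85/9, F = 0, G = 4489/144 at the point
E_x = 0, E_y = 0, F_x = 0, F_y = 0, G_x = -469/18, G_y = 0
EG - F^2 = 381565/1296;  g^inv = (1296/381565) * [[4489/144, 0], [0, 85/9]]
first-kind symbols [ij,l] = (1/2)(d_i g_jl + d_j g_il - d_l g_ij): [xx,x] = E_x/2 = 0, [xx,y] = F_x - E_y/2 = 0, [xy,x] = E_y/2 = 0, [xy,y] = G_x/2 = -469/36, [yy,x] = F_y - G_x/2 = 469/36, [yy,y] = G_y/2 = 0
Gamma^x_ij = (G*[ij,x] - F*[ij,y])/(EG - F^2), Gamma^y_ij = (E*[ij,y] - F*[ij,x])/(EG - F^2)
Gamma_xxx = 0, Gamma_xxy = 0, Gamma_xyy = 469/340, Gamma_yxx = 0, Gamma_yxy = -28/67, Gamma_yyy = 0
X = (3/4, -11/4), Y = (-5/3, 3/16) at the point


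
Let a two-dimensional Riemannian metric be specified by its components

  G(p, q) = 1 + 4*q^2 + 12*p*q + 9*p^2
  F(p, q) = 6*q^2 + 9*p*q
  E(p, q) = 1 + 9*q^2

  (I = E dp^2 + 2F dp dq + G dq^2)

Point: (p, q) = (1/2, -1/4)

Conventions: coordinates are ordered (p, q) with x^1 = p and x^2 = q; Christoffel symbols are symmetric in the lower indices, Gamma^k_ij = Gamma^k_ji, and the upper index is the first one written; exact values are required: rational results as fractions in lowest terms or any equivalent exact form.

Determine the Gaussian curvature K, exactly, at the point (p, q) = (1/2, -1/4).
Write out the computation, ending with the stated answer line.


E = 25/16, F = -3/4, G = 2, EG - F^2 = 41/16 at the point
E_p = 0, E_q = -9/2, F_p = -9/4, F_q = 3/2, G_p = 6, G_q = 4
E_qq = 18, F_pq = 9, G_pp = 18
By Brioschi, K is (det M1 - det M2) divided by (EG - F^2) squared.
M1 = [[-E_qq/2 + F_pq - G_pp/2, E_p/2, F_p - E_q/2], [F_q - G_p/2, E, F], [G_q/2, F, G]] = [[-9, 0, 0], [-3/2, 25/16, -3/4], [2, -3/4, 2]]; det M1 = -369/16
M2 = [[0, E_q/2, G_p/2], [E_q/2, E, F], [G_p/2, F, G]] = [[0, -9/4, 3], [-9/4, 25/16, -3/4], [3, -3/4, 2]]; det M2 = -225/16
det M1 - det M2 = -9; K = -9 / (41/16)^2 = -2304/1681

Answer: K = -2304/1681


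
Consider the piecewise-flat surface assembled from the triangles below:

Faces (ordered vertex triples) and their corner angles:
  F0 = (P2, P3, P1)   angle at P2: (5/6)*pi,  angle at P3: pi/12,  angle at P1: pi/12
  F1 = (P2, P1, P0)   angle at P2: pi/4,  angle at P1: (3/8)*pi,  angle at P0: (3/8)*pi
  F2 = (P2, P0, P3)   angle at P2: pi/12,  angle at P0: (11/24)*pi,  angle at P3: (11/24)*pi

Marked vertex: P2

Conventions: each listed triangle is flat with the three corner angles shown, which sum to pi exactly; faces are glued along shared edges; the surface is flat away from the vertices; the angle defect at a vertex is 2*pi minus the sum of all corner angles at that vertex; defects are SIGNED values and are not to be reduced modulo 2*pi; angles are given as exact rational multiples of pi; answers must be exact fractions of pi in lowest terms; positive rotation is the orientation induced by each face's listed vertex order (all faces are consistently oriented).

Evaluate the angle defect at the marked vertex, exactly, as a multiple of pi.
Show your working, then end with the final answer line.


Sum of corner angles at P2: (7/6)*pi
defect = 2*pi - (7/6)*pi

Answer: defect(P2) = (5/6)*pi


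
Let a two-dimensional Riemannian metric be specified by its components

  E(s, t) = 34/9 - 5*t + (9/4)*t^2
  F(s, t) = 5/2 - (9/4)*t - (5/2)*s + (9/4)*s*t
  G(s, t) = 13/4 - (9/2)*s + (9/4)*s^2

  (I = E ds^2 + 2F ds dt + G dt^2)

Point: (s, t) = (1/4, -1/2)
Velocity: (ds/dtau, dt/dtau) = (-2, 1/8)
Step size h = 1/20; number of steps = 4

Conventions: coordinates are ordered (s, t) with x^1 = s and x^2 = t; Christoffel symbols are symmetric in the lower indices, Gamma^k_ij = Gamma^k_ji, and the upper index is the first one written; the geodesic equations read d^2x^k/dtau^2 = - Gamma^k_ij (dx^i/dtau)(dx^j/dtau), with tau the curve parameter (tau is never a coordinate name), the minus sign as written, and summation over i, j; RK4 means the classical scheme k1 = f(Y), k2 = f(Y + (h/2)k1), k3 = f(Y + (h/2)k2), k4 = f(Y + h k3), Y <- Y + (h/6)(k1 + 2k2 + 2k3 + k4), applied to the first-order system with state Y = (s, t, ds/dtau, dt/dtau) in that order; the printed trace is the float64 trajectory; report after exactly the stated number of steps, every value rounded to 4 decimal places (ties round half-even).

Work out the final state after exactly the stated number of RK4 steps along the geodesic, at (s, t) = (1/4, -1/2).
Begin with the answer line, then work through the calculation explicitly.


Answer: s = -0.1540, t = -0.4772, ds/dtau = -2.0378, dt/dtau = 0.1028

f(Y) = (ds/dtau, dt/dtau, -Gamma^s_ij Y'^i Y'^j, -Gamma^t_ij Y'^i Y'^j) with the Gammas evaluated at the stage position; h = 0.050000; intermediate values shown to 6 dp
step 0: s = 0.2500, t = -0.5000, ds/dtau = -2.0000, dt/dtau = 0.1250
step 1:
  k1: at (s, t) = (0.250000, -0.500000), (ds/dtau, dt/dtau) = (-2.000000, 0.125000); Gamma_sss = 0.000000, Gamma_sst = -0.447205, Gamma_stt = 0.000000, Gamma_tss = 0.000000, Gamma_tst = -0.208182, Gamma_ttt = 0.000000; k1 = (-2.000000, 0.125000, -0.223602, -0.104091)
  k2: at (s, t) = (0.200000, -0.496875), (ds/dtau, dt/dtau) = (-2.005590, 0.122398); Gamma_sss = 0.000000, Gamma_sst = -0.438136, Gamma_stt = 0.000000, Gamma_tss = 0.000000, Gamma_tst = -0.217980, Gamma_ttt = 0.000000; k2 = (-2.005590, 0.122398, -0.215107, -0.107019)
  k3: at (s, t) = (0.199860, -0.496940), (ds/dtau, dt/dtau) = (-2.005378, 0.122325); Gamma_sss = 0.000000, Gamma_sst = -0.438102, Gamma_stt = 0.000000, Gamma_tss = 0.000000, Gamma_tst = -0.217992, Gamma_ttt = 0.000000; k3 = (-2.005378, 0.122325, -0.214939, -0.106950)
  k4: at (s, t) = (0.149731, -0.493884), (ds/dtau, dt/dtau) = (-2.010747, 0.119653); Gamma_sss = 0.000000, Gamma_sst = -0.428752, Gamma_stt = 0.000000, Gamma_tss = 0.000000, Gamma_tst = -0.227138, Gamma_ttt = 0.000000; k4 = (-2.010747, 0.119653, -0.206308, -0.109294)
  Y <- Y + (h/6)(k1 + 2k2 + 2k3 + k4): s = 0.1497, t = -0.4939, ds/dtau = -2.0108, dt/dtau = 0.1197
step 2:
  k1: at (s, t) = (0.149728, -0.493883), (ds/dtau, dt/dtau) = (-2.010750, 0.119656); Gamma_sss = 0.000000, Gamma_sst = -0.428752, Gamma_stt = 0.000000, Gamma_tss = 0.000000, Gamma_tst = -0.227138, Gamma_ttt = 0.000000; k1 = (-2.010750, 0.119656, -0.206313, -0.109298)
  k2: at (s, t) = (0.099459, -0.490891), (ds/dtau, dt/dtau) = (-2.015908, 0.116923); Gamma_sss = 0.000000, Gamma_sst = -0.419172, Gamma_stt = 0.000000, Gamma_tss = 0.000000, Gamma_tst = -0.235631, Gamma_ttt = 0.000000; k2 = (-2.015908, 0.116923, -0.197603, -0.111079)
  k3: at (s, t) = (0.099330, -0.490959), (ds/dtau, dt/dtau) = (-2.015690, 0.116879); Gamma_sss = 0.000000, Gamma_sst = -0.419140, Gamma_stt = 0.000000, Gamma_tss = 0.000000, Gamma_tst = -0.235637, Gamma_ttt = 0.000000; k3 = (-2.015690, 0.116879, -0.197491, -0.111028)
  k4: at (s, t) = (0.048943, -0.488039), (ds/dtau, dt/dtau) = (-2.020625, 0.114104); Gamma_sss = 0.000000, Gamma_sst = -0.409384, Gamma_stt = 0.000000, Gamma_tss = 0.000000, Gamma_tst = -0.243472, Gamma_ttt = 0.000000; k4 = (-2.020625, 0.114104, -0.188777, -0.112271)
  Y <- Y + (h/6)(k1 + 2k2 + 2k3 + k4): s = 0.0489, t = -0.4880, ds/dtau = -2.0206, dt/dtau = 0.1141
step 3:
  k1: at (s, t) = (0.048940, -0.488038), (ds/dtau, dt/dtau) = (-2.020627, 0.114107); Gamma_sss = 0.000000, Gamma_sst = -0.409383, Gamma_stt = 0.000000, Gamma_tss = 0.000000, Gamma_tst = -0.243472, Gamma_ttt = 0.000000; k1 = (-2.020627, 0.114107, -0.188782, -0.112274)
  k2: at (s, t) = (-0.001576, -0.485185), (ds/dtau, dt/dtau) = (-2.025347, 0.111301); Gamma_sss = 0.000000, Gamma_sst = -0.399497, Gamma_stt = 0.000000, Gamma_tss = 0.000000, Gamma_tst = -0.250660, Gamma_ttt = 0.000000; k2 = (-2.025347, 0.111301, -0.180111, -0.113009)
  k3: at (s, t) = (-0.001694, -0.485255), (ds/dtau, dt/dtau) = (-2.025130, 0.111282); Gamma_sss = 0.000000, Gamma_sst = -0.399469, Gamma_stt = 0.000000, Gamma_tss = 0.000000, Gamma_tst = -0.250660, Gamma_ttt = 0.000000; k3 = (-2.025130, 0.111282, -0.180049, -0.112978)
  k4: at (s, t) = (-0.052317, -0.482474), (ds/dtau, dt/dtau) = (-2.029630, 0.108459); Gamma_sss = 0.000000, Gamma_sst = -0.389503, Gamma_stt = 0.000000, Gamma_tss = 0.000000, Gamma_tst = -0.257207, Gamma_ttt = 0.000000; k4 = (-2.029630, 0.108459, -0.171483, -0.113238)
  Y <- Y + (h/6)(k1 + 2k2 + 2k3 + k4): s = -0.0523, t = -0.4825, ds/dtau = -2.0296, dt/dtau = 0.1085
step 4:
  k1: at (s, t) = (-0.052321, -0.482473), (ds/dtau, dt/dtau) = (-2.029632, 0.108462); Gamma_sss = 0.000000, Gamma_sst = -0.389502, Gamma_stt = 0.000000, Gamma_tss = 0.000000, Gamma_tst = -0.257207, Gamma_ttt = 0.000000; k1 = (-2.029632, 0.108462, -0.171488, -0.113242)
  k2: at (s, t) = (-0.103061, -0.479762), (ds/dtau, dt/dtau) = (-2.033919, 0.105631); Gamma_sss = 0.000000, Gamma_sst = -0.379496, Gamma_stt = 0.000000, Gamma_tss = 0.000000, Gamma_tst = -0.263131, Gamma_ttt = 0.000000; k2 = (-2.033919, 0.105631, -0.163065, -0.113064)
  k3: at (s, t) = (-0.103169, -0.479833), (ds/dtau, dt/dtau) = (-2.033709, 0.105635); Gamma_sss = 0.000000, Gamma_sst = -0.379471, Gamma_stt = 0.000000, Gamma_tss = 0.000000, Gamma_tst = -0.263127, Gamma_ttt = 0.000000; k3 = (-2.033709, 0.105635, -0.163044, -0.113056)
  k4: at (s, t) = (-0.154006, -0.477192), (ds/dtau, dt/dtau) = (-2.037784, 0.102809); Gamma_sss = 0.000000, Gamma_sst = -0.369469, Gamma_stt = 0.000000, Gamma_tss = 0.000000, Gamma_tst = -0.268443, Gamma_ttt = 0.000000; k4 = (-2.037784, 0.102809, -0.154809, -0.112479)
  Y <- Y + (h/6)(k1 + 2k2 + 2k3 + k4): s = -0.1540, t = -0.4772, ds/dtau = -2.0378, dt/dtau = 0.1028


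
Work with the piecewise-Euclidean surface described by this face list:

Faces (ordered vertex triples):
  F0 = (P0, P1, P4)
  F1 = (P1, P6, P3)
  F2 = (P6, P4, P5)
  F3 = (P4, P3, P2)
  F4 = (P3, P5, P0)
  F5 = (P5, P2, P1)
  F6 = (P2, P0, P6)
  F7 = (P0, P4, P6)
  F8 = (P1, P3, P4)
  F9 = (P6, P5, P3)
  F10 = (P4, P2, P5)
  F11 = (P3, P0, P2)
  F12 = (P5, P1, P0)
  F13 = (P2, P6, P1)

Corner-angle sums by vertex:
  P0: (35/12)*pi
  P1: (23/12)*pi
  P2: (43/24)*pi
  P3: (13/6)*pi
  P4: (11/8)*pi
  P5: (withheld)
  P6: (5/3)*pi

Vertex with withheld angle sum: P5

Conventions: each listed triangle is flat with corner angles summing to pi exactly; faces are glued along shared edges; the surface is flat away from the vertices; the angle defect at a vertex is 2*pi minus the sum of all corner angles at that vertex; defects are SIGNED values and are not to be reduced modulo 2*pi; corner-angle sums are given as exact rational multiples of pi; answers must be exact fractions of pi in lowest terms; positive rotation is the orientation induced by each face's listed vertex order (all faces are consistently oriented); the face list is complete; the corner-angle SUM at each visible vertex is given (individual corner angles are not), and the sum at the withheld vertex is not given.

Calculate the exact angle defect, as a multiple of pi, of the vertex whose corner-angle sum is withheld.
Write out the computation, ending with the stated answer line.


V = 7, E = 21, F = 14; chi = V - E + F = 0
Gauss-Bonnet: total defect = 2*pi*chi = 0; visible defects sum to pi/6

Answer: defect(P5) = -pi/6


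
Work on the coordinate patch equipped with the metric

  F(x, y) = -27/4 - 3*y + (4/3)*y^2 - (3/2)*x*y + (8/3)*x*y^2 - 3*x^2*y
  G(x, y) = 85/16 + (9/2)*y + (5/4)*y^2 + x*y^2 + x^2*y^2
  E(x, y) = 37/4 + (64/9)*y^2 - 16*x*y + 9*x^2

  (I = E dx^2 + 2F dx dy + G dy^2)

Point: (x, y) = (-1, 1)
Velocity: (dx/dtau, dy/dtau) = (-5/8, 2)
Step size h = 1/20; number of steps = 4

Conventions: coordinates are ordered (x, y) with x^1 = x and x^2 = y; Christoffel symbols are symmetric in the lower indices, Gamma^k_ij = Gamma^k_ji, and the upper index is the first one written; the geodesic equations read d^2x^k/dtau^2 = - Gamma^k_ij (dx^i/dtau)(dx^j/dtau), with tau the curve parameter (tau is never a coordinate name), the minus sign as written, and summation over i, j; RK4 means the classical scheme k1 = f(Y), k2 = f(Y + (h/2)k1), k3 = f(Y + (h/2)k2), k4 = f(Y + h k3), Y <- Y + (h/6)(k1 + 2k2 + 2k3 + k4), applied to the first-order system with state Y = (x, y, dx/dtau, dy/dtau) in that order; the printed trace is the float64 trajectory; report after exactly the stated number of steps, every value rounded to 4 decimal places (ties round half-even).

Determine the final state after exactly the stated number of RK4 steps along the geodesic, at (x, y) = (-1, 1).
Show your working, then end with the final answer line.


f(Y) = (dx/dtau, dy/dtau, -Gamma^x_ij Y'^i Y'^j, -Gamma^y_ij Y'^i Y'^j) with the Gammas evaluated at the stage position; h = 0.050000; intermediate values shown to 6 dp
step 0: x = -1.0000, y = 1.0000, dx/dtau = -0.6250, dy/dtau = 2.0000
step 1:
  k1: at (x, y) = (-1.000000, 1.000000), (dx/dtau, dy/dtau) = (-0.625000, 2.000000); Gamma_xxx = -0.962613, Gamma_xxy = 0.537653, Gamma_xyy = -0.099287, Gamma_yxx = -1.813091, Gamma_yxy = 0.566370, Gamma_yyy = 0.203448; k1 = (-0.625000, 2.000000, 2.117301, 1.310374)
  k2: at (x, y) = (-1.015625, 1.050000), (dx/dtau, dy/dtau) = (-0.572067, 2.032759); Gamma_xxx = -0.929193, Gamma_xxy = 0.524191, Gamma_xyy = -0.098224, Gamma_yxx = -1.746560, Gamma_yxy = 0.549313, Gamma_yyy = 0.200803; k2 = (-0.572067, 2.032759, 1.929100, 1.019404)
  k3: at (x, y) = (-1.014302, 1.050819), (dx/dtau, dy/dtau) = (-0.576773, 2.025485); Gamma_xxx = -0.928778, Gamma_xxy = 0.524167, Gamma_xyy = -0.097986, Gamma_yxx = -1.744665, Gamma_yxy = 0.548935, Gamma_yyy = 0.201000; k3 = (-0.576773, 2.025485, 1.935680, 1.038350)
  k4: at (x, y) = (-1.028839, 1.101274), (dx/dtau, dy/dtau) = (-0.528216, 2.051918); Gamma_xxx = -0.897009, Gamma_xxy = 0.511388, Gamma_xyy = -0.096718, Gamma_yxx = -1.679034, Gamma_yxy = 0.532471, Gamma_yyy = 0.198609; k4 = (-0.528216, 2.051918, 1.766035, 0.786497)
  Y <- Y + (h/6)(k1 + 2k2 + 2k3 + k4): x = -1.0288, y = 1.1014, dx/dtau = -0.5282, dy/dtau = 2.0518
step 2:
  k1: at (x, y) = (-1.028757, 1.101403), (dx/dtau, dy/dtau) = (-0.528226, 2.051770); Gamma_xxx = -0.896936, Gamma_xxy = 0.511369, Gamma_xyy = -0.096699, Gamma_yxx = -1.678808, Gamma_yxy = 0.532421, Gamma_yyy = 0.198621; k1 = (-0.528226, 2.051770, 1.765784, 0.786354)
  k2: at (x, y) = (-1.041963, 1.152698), (dx/dtau, dy/dtau) = (-0.484081, 2.071429); Gamma_xxx = -0.866406, Gamma_xxy = 0.499147, Gamma_xyy = -0.095179, Gamma_yxx = -1.613283, Gamma_yxy = 0.516300, Gamma_yyy = 0.196506; k2 = (-0.484081, 2.071429, 1.612455, 0.570306)
  k3: at (x, y) = (-1.040859, 1.153189), (dx/dtau, dy/dtau) = (-0.487914, 2.066027); Gamma_xxx = -0.866164, Gamma_xxy = 0.499155, Gamma_xyy = -0.095003, Gamma_yxx = -1.612052, Gamma_yxy = 0.516045, Gamma_yyy = 0.196662; k3 = (-0.487914, 2.066027, 1.618057, 0.584714)
  k4: at (x, y) = (-1.053153, 1.204705), (dx/dtau, dy/dtau) = (-0.447323, 2.081006); Gamma_xxx = -0.837035, Gamma_xxy = 0.487504, Gamma_xyy = -0.093347, Gamma_yxx = -1.547687, Gamma_yxy = 0.500417, Gamma_yyy = 0.194748; k4 = (-0.447323, 2.081006, 1.479355, 0.397975)
  Y <- Y + (h/6)(k1 + 2k2 + 2k3 + k4): x = -1.0531, y = 1.2048, dx/dtau = -0.4473, dy/dtau = 2.0809
step 3:
  k1: at (x, y) = (-1.053087, 1.204801), (dx/dtau, dy/dtau) = (-0.447341, 2.080890); Gamma_xxx = -0.836983, Gamma_xxy = 0.487491, Gamma_xyy = -0.093333, Gamma_yxx = -1.547526, Gamma_yxy = 0.500381, Gamma_yyy = 0.194757; k1 = (-0.447341, 2.080890, 1.479212, 0.397941)
  k2: at (x, y) = (-1.064270, 1.256823), (dx/dtau, dy/dtau) = (-0.410361, 2.090838); Gamma_xxx = -0.808954, Gamma_xxy = 0.476319, Gamma_xyy = -0.091506, Gamma_yxx = -1.483746, Gamma_yxy = 0.485065, Gamma_yyy = 0.193063; k2 = (-0.410361, 2.090838, 1.353614, 0.238230)
  k3: at (x, y) = (-1.063346, 1.257072), (dx/dtau, dy/dtau) = (-0.413501, 2.086845); Gamma_xxx = -0.808830, Gamma_xxy = 0.476346, Gamma_xyy = -0.091376, Gamma_yxx = -1.482989, Gamma_yxy = 0.484898, Gamma_yyy = 0.193187; k3 = (-0.413501, 2.086845, 1.358321, 0.249103)
  k4: at (x, y) = (-1.073762, 1.309143), (dx/dtau, dy/dtau) = (-0.379425, 2.093345); Gamma_xxx = -0.782000, Gamma_xxy = 0.465657, Gamma_xyy = -0.089462, Gamma_yxx = -1.420535, Gamma_yxy = 0.470004, Gamma_yyy = 0.191655; k4 = (-0.379425, 2.093345, 1.244324, 0.111276)
  Y <- Y + (h/6)(k1 + 2k2 + 2k3 + k4): x = -1.0737, y = 1.3092, dx/dtau = -0.3794, dy/dtau = 2.0933
step 4:
  k1: at (x, y) = (-1.073708, 1.309214), (dx/dtau, dy/dtau) = (-0.379446, 2.093255); Gamma_xxx = -0.781964, Gamma_xxy = 0.465648, Gamma_xyy = -0.089451, Gamma_yxx = -1.420420, Gamma_yxy = 0.469978, Gamma_yyy = 0.191661; k1 = (-0.379446, 2.093255, 1.244245, 0.111290)
  k2: at (x, y) = (-1.083194, 1.361546), (dx/dtau, dy/dtau) = (-0.348340, 2.096037); Gamma_xxx = -0.756112, Gamma_xxy = 0.455373, Gamma_xyy = -0.087424, Gamma_yxx = -1.358876, Gamma_yxy = 0.455374, Gamma_yyy = 0.190307; k2 = (-0.348340, 2.096037, 1.140801, -0.006234)
  k3: at (x, y) = (-1.082416, 1.361615), (dx/dtau, dy/dtau) = (-0.350926, 2.093099); Gamma_xxx = -0.756068, Gamma_xxy = 0.455412, Gamma_xyy = -0.087329, Gamma_yxx = -1.358454, Gamma_yxy = 0.455274, Gamma_yyy = 0.190405; k3 = (-0.350926, 2.093099, 1.144726, 0.001935)
  k4: at (x, y) = (-1.091254, 1.413869), (dx/dtau, dy/dtau) = (-0.322210, 2.093352); Gamma_xxx = -0.731255, Gamma_xxy = 0.445550, Gamma_xyy = -0.085252, Gamma_yxx = -1.298333, Gamma_yxy = 0.441044, Gamma_yyy = 0.189182; k4 = (-0.322210, 2.093352, 1.050549, -0.099259)
  Y <- Y + (h/6)(k1 + 2k2 + 2k3 + k4): x = -1.0912, y = 1.4139, dx/dtau = -0.3222, dy/dtau = 2.0933

Answer: x = -1.0912, y = 1.4139, dx/dtau = -0.3222, dy/dtau = 2.0933


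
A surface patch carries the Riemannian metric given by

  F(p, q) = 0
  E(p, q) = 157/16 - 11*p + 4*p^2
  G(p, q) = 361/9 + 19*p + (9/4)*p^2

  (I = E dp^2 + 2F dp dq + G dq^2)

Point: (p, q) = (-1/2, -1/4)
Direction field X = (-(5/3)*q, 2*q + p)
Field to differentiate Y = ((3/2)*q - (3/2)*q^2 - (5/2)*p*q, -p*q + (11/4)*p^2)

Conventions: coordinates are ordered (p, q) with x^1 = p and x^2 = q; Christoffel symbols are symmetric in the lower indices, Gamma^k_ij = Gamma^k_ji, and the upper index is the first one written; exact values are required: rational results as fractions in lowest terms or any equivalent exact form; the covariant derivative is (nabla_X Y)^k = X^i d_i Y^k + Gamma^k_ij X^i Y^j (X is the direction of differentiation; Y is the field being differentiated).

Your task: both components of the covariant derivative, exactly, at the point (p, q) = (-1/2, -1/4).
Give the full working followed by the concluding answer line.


E = 261/16, F = 0, G = 4489/144 at the point
E_p = -15, E_q = 0, F_p = 0, F_q = 0, G_p = 67/4, G_q = 0
EG - F^2 = 130181/256;  g^inv = (256/130181) * [[4489/144, 0], [0, 261/16]]
first-kind symbols [ij,l] = (1/2)(d_i g_jl + d_j g_il - d_l g_ij): [pp,p] = E_p/2 = -15/2, [pp,q] = F_p - E_q/2 = 0, [pq,p] = E_q/2 = 0, [pq,q] = G_p/2 = 67/8, [qq,p] = F_q - G_p/2 = -67/8, [qq,q] = G_q/2 = 0
Gamma^p_ij = (G*[ij,p] - F*[ij,q])/(EG - F^2), Gamma^q_ij = (E*[ij,q] - F*[ij,p])/(EG - F^2)
Gamma_ppp = -40/87, Gamma_ppq = 0, Gamma_pqq = -134/261, Gamma_qpp = 0, Gamma_qpq = 18/67, Gamma_qqq = 0
X = (5/12, -1), Y = (-25/32, 9/16) at the point

Answer: (nabla_X Y)^p = -23395/8352, (nabla_X Y)^q = -8161/6432


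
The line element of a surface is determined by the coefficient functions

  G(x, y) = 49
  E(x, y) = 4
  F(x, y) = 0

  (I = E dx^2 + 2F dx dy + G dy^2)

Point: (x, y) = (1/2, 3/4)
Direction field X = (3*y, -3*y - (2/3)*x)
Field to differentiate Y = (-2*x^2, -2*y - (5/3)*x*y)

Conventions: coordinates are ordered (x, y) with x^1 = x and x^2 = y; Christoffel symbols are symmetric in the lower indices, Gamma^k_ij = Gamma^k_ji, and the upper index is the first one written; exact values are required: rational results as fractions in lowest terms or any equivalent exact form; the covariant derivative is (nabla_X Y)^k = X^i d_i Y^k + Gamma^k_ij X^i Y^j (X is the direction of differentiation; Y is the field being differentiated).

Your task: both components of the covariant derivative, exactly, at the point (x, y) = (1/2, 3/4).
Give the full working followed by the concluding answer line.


E = 4, F = 0, G = 49 at the point
E_x = 0, E_y = 0, F_x = 0, F_y = 0, G_x = 0, G_y = 0
EG - F^2 = 196;  g^inv = (1/196) * [[49, 0], [0, 4]]
first-kind symbols [ij,l] = (1/2)(d_i g_jl + d_j g_il - d_l g_ij): [xx,x] = E_x/2 = 0, [xx,y] = F_x - E_y/2 = 0, [xy,x] = E_y/2 = 0, [xy,y] = G_x/2 = 0, [yy,x] = F_y - G_x/2 = 0, [yy,y] = G_y/2 = 0
Gamma^x_ij = (G*[ij,x] - F*[ij,y])/(EG - F^2), Gamma^y_ij = (E*[ij,y] - F*[ij,x])/(EG - F^2)
Gamma_xxx = 0, Gamma_xxy = 0, Gamma_xyy = 0, Gamma_yxx = 0, Gamma_yxy = 0, Gamma_yyy = 0
X = (9/4, -31/12), Y = (-1/2, -17/8) at the point

Answer: (nabla_X Y)^x = -9/2, (nabla_X Y)^y = 649/144


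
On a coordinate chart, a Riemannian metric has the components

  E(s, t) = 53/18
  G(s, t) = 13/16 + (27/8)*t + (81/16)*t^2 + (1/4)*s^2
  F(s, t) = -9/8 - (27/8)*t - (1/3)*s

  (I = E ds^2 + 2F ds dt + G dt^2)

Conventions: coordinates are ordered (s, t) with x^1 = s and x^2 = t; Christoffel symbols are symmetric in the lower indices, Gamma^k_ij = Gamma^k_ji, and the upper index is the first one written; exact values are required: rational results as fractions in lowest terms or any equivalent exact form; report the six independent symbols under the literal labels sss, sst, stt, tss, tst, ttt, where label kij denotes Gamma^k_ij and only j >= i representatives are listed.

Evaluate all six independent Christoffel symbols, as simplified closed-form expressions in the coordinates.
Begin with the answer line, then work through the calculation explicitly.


Answer: Gamma_sss = (-64*s - 648*t - 216)/(360*s^2 - 1296*s*t - 432*s + 2025*t^2 + 1350*t + 649), Gamma_sst = (48*s^2 + 486*s*t + 162*s)/(360*s^2 - 1296*s*t - 432*s + 2025*t^2 + 1350*t + 649), Gamma_stt = (-36*s^3 - 486*s^2 - 729*s*t^2 + 486*s*t + 207*s - 486)/(360*s^2 - 1296*s*t - 432*s + 2025*t^2 + 1350*t + 649), Gamma_tss = -1696/(1080*s^2 - 3888*s*t - 1296*s + 6075*t^2 + 4050*t + 1947), Gamma_tst = 424*s/(360*s^2 - 1296*s*t - 432*s + 2025*t^2 + 1350*t + 649), Gamma_ttt = (-48*s^2 - 486*s*t - 810*s + 2025*t + 675)/(360*s^2 - 1296*s*t - 432*s + 2025*t^2 + 1350*t + 649)

E = 53/18; F = -9/8 - (27/8)*t - (1/3)*s; G = 13/16 + (27/8)*t + (81/16)*t^2 + (1/4)*s^2
Gamma^k_ij = (1/2) g^{kl} (d_i g_jl + d_j g_il - d_l g_ij), with g^inv = (1/(EG-F^2)) [[G, -F], [-F, E]]
first partials: E_s = 0, E_t = 0, F_s = -1/3, F_t = -27/8, G_s = (1/2)*s, G_t = 27/8 + (81/8)*t
D = EG - F^2 = 649/576 + (75/32)*t - (3/4)*s + (225/64)*t^2 - (9/4)*s*t + (5/8)*s^2
expanded: Gamma^s_ss = (G E_s - 2F F_s + F E_t)/(2D), Gamma^s_st = (G E_t - F G_s)/(2D), Gamma^s_tt = (2G F_t - G G_s - F G_t)/(2D), Gamma^t_ss = (2E F_s - E E_t - F E_s)/(2D), Gamma^t_st = (E G_s - F E_t)/(2D), Gamma^t_tt = (E G_t - 2F F_t + F G_s)/(2D); substitute and cancel common factors


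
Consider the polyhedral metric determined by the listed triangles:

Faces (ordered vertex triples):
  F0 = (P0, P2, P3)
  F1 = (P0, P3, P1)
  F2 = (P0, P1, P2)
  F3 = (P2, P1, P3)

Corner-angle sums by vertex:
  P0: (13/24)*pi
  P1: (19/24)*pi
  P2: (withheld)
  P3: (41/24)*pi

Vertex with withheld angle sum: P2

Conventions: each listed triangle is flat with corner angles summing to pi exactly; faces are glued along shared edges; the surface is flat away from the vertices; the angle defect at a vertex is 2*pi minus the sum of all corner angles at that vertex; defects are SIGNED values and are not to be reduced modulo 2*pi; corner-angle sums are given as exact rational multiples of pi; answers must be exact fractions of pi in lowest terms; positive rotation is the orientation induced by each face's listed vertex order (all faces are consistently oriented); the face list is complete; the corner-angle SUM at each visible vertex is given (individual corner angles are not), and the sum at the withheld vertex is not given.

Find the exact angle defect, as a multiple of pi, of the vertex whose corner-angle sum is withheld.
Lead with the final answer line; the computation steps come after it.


Answer: defect(P2) = (25/24)*pi

V = 4, E = 6, F = 4; chi = V - E + F = 2
Gauss-Bonnet: total defect = 2*pi*chi = 4*pi; visible defects sum to (71/24)*pi


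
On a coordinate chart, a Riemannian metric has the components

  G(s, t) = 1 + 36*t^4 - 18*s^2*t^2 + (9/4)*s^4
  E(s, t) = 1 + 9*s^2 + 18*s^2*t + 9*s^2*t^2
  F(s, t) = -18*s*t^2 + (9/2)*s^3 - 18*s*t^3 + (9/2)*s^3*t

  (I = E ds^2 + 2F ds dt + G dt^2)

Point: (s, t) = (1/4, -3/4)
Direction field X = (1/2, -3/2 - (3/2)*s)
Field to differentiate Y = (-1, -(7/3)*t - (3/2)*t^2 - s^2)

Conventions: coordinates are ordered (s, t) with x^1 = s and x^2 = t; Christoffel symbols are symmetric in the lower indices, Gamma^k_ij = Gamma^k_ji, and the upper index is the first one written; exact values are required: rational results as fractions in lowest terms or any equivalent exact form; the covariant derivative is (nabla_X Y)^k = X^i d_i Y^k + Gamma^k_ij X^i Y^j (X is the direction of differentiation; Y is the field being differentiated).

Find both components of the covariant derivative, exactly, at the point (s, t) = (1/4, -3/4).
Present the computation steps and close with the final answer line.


E = 265/256, F = -315/512, G = 12049/1024 at the point
E_s = 9/32, E_t = 9/32, F_s = -297/128, F_t = -99/128, G_s = -315/64, G_t = -945/16
EG - F^2 = 12085/1024;  g^inv = (1024/12085) * [[12049/1024, 315/512], [315/512, 265/256]]
first-kind symbols [ij,l] = (1/2)(d_i g_jl + d_j g_il - d_l g_ij): [ss,s] = E_s/2 = 9/64, [ss,t] = F_s - E_t/2 = -315/128, [st,s] = E_t/2 = 9/64, [st,t] = G_s/2 = -315/128, [tt,s] = F_t - G_s/2 = 27/16, [tt,t] = G_t/2 = -945/32
Gamma^s_ij = (G*[ij,s] - F*[ij,t])/(EG - F^2), Gamma^t_ij = (E*[ij,t] - F*[ij,s])/(EG - F^2)
Gamma_sss = 144/12085, Gamma_sst = 144/12085, Gamma_stt = 1728/12085, Gamma_tss = -504/2417, Gamma_tst = -504/2417, Gamma_ttt = -6048/2417
X = (1/2, -15/8), Y = (-1, 27/32) at the point

Answer: (nabla_X Y)^s = -495/2417, (nabla_X Y)^t = 269949/77344


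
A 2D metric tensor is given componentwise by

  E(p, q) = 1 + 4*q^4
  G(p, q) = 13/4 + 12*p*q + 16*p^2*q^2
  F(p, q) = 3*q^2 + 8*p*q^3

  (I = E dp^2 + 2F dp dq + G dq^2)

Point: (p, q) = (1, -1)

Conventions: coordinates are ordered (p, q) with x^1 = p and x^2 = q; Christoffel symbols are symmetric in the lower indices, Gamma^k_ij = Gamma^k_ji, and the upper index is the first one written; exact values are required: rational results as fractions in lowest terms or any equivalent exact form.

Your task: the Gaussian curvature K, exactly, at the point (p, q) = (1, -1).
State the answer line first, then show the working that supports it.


Answer: K = -256/2025

E = 5, F = -5, G = 29/4, EG - F^2 = 45/4 at the point
E_p = 0, E_q = -16, F_p = -8, F_q = 18, G_p = 20, G_q = -20
E_qq = 48, F_pq = 24, G_pp = 32
By Brioschi, K is (det M1 - det M2) divided by (EG - F^2) squared.
M1 = [[-E_qq/2 + F_pq - G_pp/2, E_p/2, F_p - E_q/2], [F_q - G_p/2, E, F], [G_q/2, F, G]] = [[-16, 0, 0], [8, 5, -5], [-10, -5, 29/4]]; det M1 = -180
M2 = [[0, E_q/2, G_p/2], [E_q/2, E, F], [G_p/2, F, G]] = [[0, -8, 10], [-8, 5, -5], [10, -5, 29/4]]; det M2 = -164
det M1 - det M2 = -16; K = -16 / (45/4)^2 = -256/2025


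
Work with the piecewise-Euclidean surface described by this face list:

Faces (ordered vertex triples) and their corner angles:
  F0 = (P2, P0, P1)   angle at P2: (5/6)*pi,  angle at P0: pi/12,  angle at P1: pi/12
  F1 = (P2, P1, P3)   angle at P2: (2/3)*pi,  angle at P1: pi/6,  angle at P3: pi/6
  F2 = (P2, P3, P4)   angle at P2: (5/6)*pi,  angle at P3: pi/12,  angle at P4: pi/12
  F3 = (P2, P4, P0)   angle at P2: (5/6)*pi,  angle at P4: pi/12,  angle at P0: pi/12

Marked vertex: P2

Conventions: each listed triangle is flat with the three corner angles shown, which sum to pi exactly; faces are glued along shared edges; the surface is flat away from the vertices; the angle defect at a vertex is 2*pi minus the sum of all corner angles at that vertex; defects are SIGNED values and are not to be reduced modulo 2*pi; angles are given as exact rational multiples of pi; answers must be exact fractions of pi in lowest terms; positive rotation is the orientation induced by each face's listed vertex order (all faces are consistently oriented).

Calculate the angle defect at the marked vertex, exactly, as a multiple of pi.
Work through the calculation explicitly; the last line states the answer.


Sum of corner angles at P2: (19/6)*pi
defect = 2*pi - (19/6)*pi

Answer: defect(P2) = (-7/6)*pi


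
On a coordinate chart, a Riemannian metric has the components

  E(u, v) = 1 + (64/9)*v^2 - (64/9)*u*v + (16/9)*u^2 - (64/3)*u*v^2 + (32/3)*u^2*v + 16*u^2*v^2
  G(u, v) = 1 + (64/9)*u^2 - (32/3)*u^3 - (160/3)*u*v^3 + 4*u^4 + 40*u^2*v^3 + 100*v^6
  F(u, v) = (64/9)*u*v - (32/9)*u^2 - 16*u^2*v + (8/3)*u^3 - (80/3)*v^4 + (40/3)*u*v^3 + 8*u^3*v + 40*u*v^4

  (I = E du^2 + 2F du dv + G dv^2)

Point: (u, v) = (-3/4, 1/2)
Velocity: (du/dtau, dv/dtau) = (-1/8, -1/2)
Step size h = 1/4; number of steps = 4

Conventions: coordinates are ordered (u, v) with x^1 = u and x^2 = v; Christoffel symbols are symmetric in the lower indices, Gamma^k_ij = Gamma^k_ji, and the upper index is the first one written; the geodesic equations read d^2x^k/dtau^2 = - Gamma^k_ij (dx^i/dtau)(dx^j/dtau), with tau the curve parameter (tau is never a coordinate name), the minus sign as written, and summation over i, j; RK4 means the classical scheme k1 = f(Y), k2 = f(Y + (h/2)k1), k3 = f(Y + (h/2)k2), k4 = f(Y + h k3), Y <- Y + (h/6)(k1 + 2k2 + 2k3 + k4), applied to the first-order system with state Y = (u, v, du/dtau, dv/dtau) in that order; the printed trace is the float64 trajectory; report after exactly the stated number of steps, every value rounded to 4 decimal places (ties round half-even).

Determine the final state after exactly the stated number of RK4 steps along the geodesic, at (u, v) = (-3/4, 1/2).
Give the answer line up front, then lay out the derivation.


Answer: u = -0.8506, v = -0.0245, du/dtau = -0.1117, dv/dtau = -0.4905

f(Y) = (du/dtau, dv/dtau, -Gamma^u_ij Y'^i Y'^j, -Gamma^v_ij Y'^i Y'^j) with the Gammas evaluated at the stage position; h = 0.250000; intermediate values shown to 6 dp
step 0: u = -0.7500, v = 0.5000, du/dtau = -0.1250, dv/dtau = -0.5000
step 1:
  k1: at (u, v) = (-0.750000, 0.500000), (du/dtau, dv/dtau) = (-0.125000, -0.500000); Gamma_uuu = -0.366808, Gamma_uuv = 0.623573, Gamma_uvv = -0.825318, Gamma_vuu = 0.418639, Gamma_vuv = -0.711687, Gamma_vvv = 0.941939; k1 = (-0.125000, -0.500000, 0.134114, -0.153065)
  k2: at (u, v) = (-0.765625, 0.437500), (du/dtau, dv/dtau) = (-0.108236, -0.519133); Gamma_uuu = -0.364278, Gamma_uuv = 0.676868, Gamma_uvv = -0.678406, Gamma_vuu = 0.418402, Gamma_vuv = -0.777436, Gamma_vvv = 0.779203; k2 = (-0.108236, -0.519133, 0.111033, -0.127530)
  k3: at (u, v) = (-0.763529, 0.435108), (du/dtau, dv/dtau) = (-0.111121, -0.515941); Gamma_uuu = -0.365344, Gamma_uuv = 0.679964, Gamma_uvv = -0.675067, Gamma_vuu = 0.419364, Gamma_vuv = -0.780504, Gamma_vvv = 0.774882; k3 = (-0.111121, -0.515941, 0.106244, -0.121953)
  k4: at (u, v) = (-0.777780, 0.371015), (du/dtau, dv/dtau) = (-0.098439, -0.530488); Gamma_uuu = -0.351196, Gamma_uuv = 0.720219, Gamma_uvv = -0.514762, Gamma_vuu = 0.418990, Gamma_vuv = -0.859248, Gamma_vvv = 0.614130; k4 = (-0.098439, -0.530488, 0.073046, -0.087146)
  Y <- Y + (h/6)(k1 + 2k2 + 2k3 + k4): u = -0.7776, v = 0.3708, du/dtau = -0.0983, dv/dtau = -0.5308
step 2:
  k1: at (u, v) = (-0.777590, 0.370807), (du/dtau, dv/dtau) = (-0.098262, -0.530799); Gamma_uuu = -0.351258, Gamma_uuv = 0.720462, Gamma_uvv = -0.514427, Gamma_vuu = 0.419076, Gamma_vuv = -0.859564, Gamma_vvv = 0.613748; k1 = (-0.098262, -0.530799, 0.073175, -0.087303)
  k2: at (u, v) = (-0.789872, 0.304457), (du/dtau, dv/dtau) = (-0.089115, -0.541712); Gamma_uuu = -0.324653, Gamma_uuv = 0.741418, Gamma_uvv = -0.353878, Gamma_vuu = 0.417600, Gamma_vuv = -0.953685, Gamma_vvv = 0.455193; k2 = (-0.089115, -0.541712, 0.034841, -0.044816)
  k3: at (u, v) = (-0.788729, 0.303093), (du/dtau, dv/dtau) = (-0.093907, -0.536401); Gamma_uuu = -0.324717, Gamma_uuv = 0.742572, Gamma_uvv = -0.351536, Gamma_vuu = 0.418091, Gamma_vuv = -0.956100, Gamma_vvv = 0.452621; k3 = (-0.093907, -0.536401, 0.029200, -0.037597)
  k4: at (u, v) = (-0.801066, 0.236707), (du/dtau, dv/dtau) = (-0.090962, -0.540198); Gamma_uuu = -0.285068, Gamma_uuv = 0.733989, Gamma_uvv = -0.210148, Gamma_vuu = 0.412008, Gamma_vuv = -1.060833, Gamma_vvv = 0.303726; k4 = (-0.090962, -0.540198, -0.008450, 0.012213)
  Y <- Y + (h/6)(k1 + 2k2 + 2k3 + k4): u = -0.8007, v = 0.2363, du/dtau = -0.0902, dv/dtau = -0.5408
step 3:
  k1: at (u, v) = (-0.800726, 0.236339), (du/dtau, dv/dtau) = (-0.090228, -0.540796); Gamma_uuu = -0.285022, Gamma_uuv = 0.734175, Gamma_uvv = -0.209597, Gamma_vuu = 0.412130, Gamma_vuv = -1.061587, Gamma_vvv = 0.303069; k1 = (-0.090228, -0.540796, -0.008029, 0.011610)
  k2: at (u, v) = (-0.812004, 0.168740), (du/dtau, dv/dtau) = (-0.091232, -0.539344); Gamma_uuu = -0.234691, Gamma_uuv = 0.691195, Gamma_uvv = -0.099822, Gamma_vuu = 0.398397, Gamma_vuv = -1.173331, Gamma_vvv = 0.169451; k2 = (-0.091232, -0.539344, -0.037030, 0.062860)
  k3: at (u, v) = (-0.812130, 0.168921), (du/dtau, dv/dtau) = (-0.094857, -0.532938); Gamma_uuu = -0.234769, Gamma_uuv = 0.691234, Gamma_uvv = -0.100034, Gamma_vuu = 0.398377, Gamma_vuv = -1.172947, Gamma_vvv = 0.169746; k3 = (-0.094857, -0.532938, -0.039364, 0.066796)
  k4: at (u, v) = (-0.824440, 0.103105), (du/dtau, dv/dtau) = (-0.100069, -0.524097); Gamma_uuu = -0.179462, Gamma_uuv = 0.613138, Gamma_uvv = -0.032784, Gamma_vuu = 0.373627, Gamma_vuv = -1.276510, Gamma_vvv = 0.068255; k4 = (-0.100069, -0.524097, -0.053511, 0.111406)
  Y <- Y + (h/6)(k1 + 2k2 + 2k3 + k4): u = -0.8242, v = 0.1026, du/dtau = -0.0992, dv/dtau = -0.5249
step 4:
  k1: at (u, v) = (-0.824162, 0.102612), (du/dtau, dv/dtau) = (-0.099159, -0.524865); Gamma_uuu = -0.179166, Gamma_uuv = 0.612706, Gamma_uvv = -0.032455, Gamma_vuu = 0.373568, Gamma_vuv = -1.277513, Gamma_vvv = 0.067670; k1 = (-0.099159, -0.524865, -0.053074, 0.110661)
  k2: at (u, v) = (-0.836557, 0.037004), (du/dtau, dv/dtau) = (-0.105793, -0.511033); Gamma_uuu = -0.124071, Gamma_uuv = 0.503612, Gamma_uvv = -0.003441, Gamma_vuu = 0.336718, Gamma_vuv = -1.366763, Gamma_vvv = 0.009337; k2 = (-0.105793, -0.511033, -0.052167, 0.141577)
  k3: at (u, v) = (-0.837386, 0.038733), (du/dtau, dv/dtau) = (-0.105680, -0.507168); Gamma_uuu = -0.125200, Gamma_uuv = 0.506114, Gamma_uvv = -0.003786, Gamma_vuu = 0.337325, Gamma_vuv = -1.363615, Gamma_vvv = 0.010201; k3 = (-0.105680, -0.507168, -0.051881, 0.139781)
  k4: at (u, v) = (-0.850582, -0.024180), (du/dtau, dv/dtau) = (-0.112129, -0.489920); Gamma_uuu = -0.077392, Gamma_uuv = 0.379823, Gamma_uvv = -0.001098, Gamma_vuu = 0.291197, Gamma_vuv = -1.429127, Gamma_vvv = 0.004130; k4 = (-0.112129, -0.489920, -0.040494, 0.152363)
  Y <- Y + (h/6)(k1 + 2k2 + 2k3 + k4): u = -0.8506, v = -0.0245, du/dtau = -0.1117, dv/dtau = -0.4905


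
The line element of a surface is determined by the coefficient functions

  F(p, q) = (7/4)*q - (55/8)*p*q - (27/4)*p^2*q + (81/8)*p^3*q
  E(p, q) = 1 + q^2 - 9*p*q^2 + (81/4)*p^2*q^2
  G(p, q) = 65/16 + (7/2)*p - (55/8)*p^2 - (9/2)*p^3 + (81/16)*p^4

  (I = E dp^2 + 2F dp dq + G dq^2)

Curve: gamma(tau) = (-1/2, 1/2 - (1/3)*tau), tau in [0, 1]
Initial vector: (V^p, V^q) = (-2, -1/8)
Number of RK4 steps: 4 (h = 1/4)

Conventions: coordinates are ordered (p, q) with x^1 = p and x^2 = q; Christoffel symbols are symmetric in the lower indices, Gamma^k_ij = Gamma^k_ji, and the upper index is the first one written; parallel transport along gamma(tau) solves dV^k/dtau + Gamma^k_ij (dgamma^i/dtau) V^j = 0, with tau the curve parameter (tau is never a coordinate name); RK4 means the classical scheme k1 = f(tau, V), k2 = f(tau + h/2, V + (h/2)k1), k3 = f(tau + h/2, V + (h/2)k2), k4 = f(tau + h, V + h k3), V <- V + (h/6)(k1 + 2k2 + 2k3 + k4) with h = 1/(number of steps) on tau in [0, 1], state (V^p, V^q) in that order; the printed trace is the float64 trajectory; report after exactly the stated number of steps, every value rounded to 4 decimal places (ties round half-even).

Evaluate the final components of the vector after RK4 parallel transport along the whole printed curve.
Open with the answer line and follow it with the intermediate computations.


Answer: V^p = -3.0523, V^q = -0.8704

gamma'(tau) = (0, -1/3); f(tau, V)^k = -Gamma^k_ij(gamma(tau)) gamma'^i(tau) V^j; h = 1/4; intermediate values shown to 6 dp
curve data and Christoffel symbols at the stage parameters:
  tau = 0.000000: gamma = (-0.500000, 0.500000), gamma' = (0.000000, -0.333333); Gamma_ppp = -0.888889, Gamma_ppq = 1.283951, Gamma_pqq = 0.000000, Gamma_qpp = -0.376068, Gamma_qpq = 0.543210, Gamma_qqq = 0.000000
  tau = 0.125000: gamma = (-0.500000, 0.458333), gamma' = (0.000000, -0.333333); Gamma_ppp = -0.832251, Gamma_ppq = 1.311425, Gamma_pqq = 0.000000, Gamma_qpp = -0.384116, Gamma_qpq = 0.605273, Gamma_qqq = 0.000000
  tau = 0.250000: gamma = (-0.500000, 0.416667), gamma' = (0.000000, -0.333333); Gamma_ppp = -0.767918, Gamma_ppq = 1.331058, Gamma_pqq = 0.000000, Gamma_qpp = -0.389866, Gamma_qpq = 0.675768, Gamma_qqq = 0.000000
  tau = 0.375000: gamma = (-0.500000, 0.375000), gamma' = (0.000000, -0.333333); Gamma_ppp = -0.695279, Gamma_ppq = 1.339056, Gamma_pqq = 0.000000, Gamma_qpp = -0.392209, Gamma_qpq = 0.755365, Gamma_qqq = 0.000000
  tau = 0.500000: gamma = (-0.500000, 0.333333), gamma' = (0.000000, -0.333333); Gamma_ppp = -0.614072, Gamma_ppq = 1.330490, Gamma_pqq = 0.000000, Gamma_qpp = -0.389700, Gamma_qpq = 0.844350, Gamma_qqq = 0.000000
  tau = 0.625000: gamma = (-0.500000, 0.291667), gamma' = (0.000000, -0.333333); Gamma_ppp = -0.524688, Gamma_ppq = 1.299227, Gamma_pqq = 0.000000, Gamma_qpp = -0.380543, Gamma_qpq = 0.942296, Gamma_qqq = 0.000000
  tau = 0.750000: gamma = (-0.500000, 0.250000), gamma' = (0.000000, -0.333333); Gamma_ppp = -0.428571, Gamma_ppq = 1.238095, Gamma_pqq = 0.000000, Gamma_qpp = -0.362637, Gamma_qpq = 1.047619, Gamma_qqq = 0.000000
  tau = 0.875000: gamma = (-0.500000, 0.208333), gamma' = (0.000000, -0.333333); Gamma_ppp = -0.328707, Gamma_ppq = 1.139518, Gamma_pqq = 0.000000, Gamma_qpp = -0.333764, Gamma_qpq = 1.157049, Gamma_qqq = 0.000000
  tau = 1.000000: gamma = (-0.500000, 0.166667), gamma' = (0.000000, -0.333333); Gamma_ppp = -0.230032, Gamma_ppq = 0.996805, Gamma_pqq = 0.000000, Gamma_qpp = -0.291964, Gamma_qpq = 1.265176, Gamma_qqq = 0.000000
step 0: V^p = -2.0000, V^q = -0.1250
step 1: k1 = (-0.855967, -0.362140), k2 = (-0.921056, -0.425103), k3 = (-0.924613, -0.426744), k4 = (-0.989931, -0.502581); V <- V + (h/6)(k1 + 2k2 + 2k3 + k4): V^p = -2.2307, V^q = -0.2320
step 2: k1 = (-0.989738, -0.502483), k2 = (-1.050907, -0.592819), k3 = (-1.054320, -0.594744), k4 = (-1.106213, -0.702020); V <- V + (h/6)(k1 + 2k2 + 2k3 + k4): V^p = -2.4935, V^q = -0.3812
step 3: k1 = (-1.105853, -0.701791), k2 = (-1.139732, -0.826619), k3 = (-1.141566, -0.827949), k4 = (-1.146838, -0.970401); V <- V + (h/6)(k1 + 2k2 + 2k3 + k4): V^p = -2.7775, V^q = -0.5887
step 4: k1 = (-1.146251, -0.969905), k2 = (-1.109411, -1.126478), k3 = (-1.107661, -1.124702), k4 = (-1.014871, -1.288105); V <- V + (h/6)(k1 + 2k2 + 2k3 + k4): V^p = -3.0523, V^q = -0.8704
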